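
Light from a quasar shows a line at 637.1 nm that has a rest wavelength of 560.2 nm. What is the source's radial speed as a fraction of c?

0.128c

λ'/λ₀ = 1.1373 > 1 (redshift), so the source is receding.
λ'/λ₀ = √((1 + β)/(1 − β)) for a receding source ⇒ β = (r² − 1)/(r² + 1) with r = λ'/λ₀.
β = (1.2934 − 1)/(1.2934 + 1) ≈ 0.128.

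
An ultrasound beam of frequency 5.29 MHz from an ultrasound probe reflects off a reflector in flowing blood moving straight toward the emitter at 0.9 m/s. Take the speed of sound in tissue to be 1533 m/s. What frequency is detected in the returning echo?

5.296 MHz

The reflector in flowing blood first receives the wave as a moving observer: f₁ = f₀ · (v + u)/v = 5.29 × (1533 + 0.9)/1533 ≈ 5.293 MHz.
The reflection then acts as a moving source: f₂ = f₁ · v/(v − u) ≈ 5.296 MHz.
Equivalently f₂ = f₀ · (v + u)/(v − u).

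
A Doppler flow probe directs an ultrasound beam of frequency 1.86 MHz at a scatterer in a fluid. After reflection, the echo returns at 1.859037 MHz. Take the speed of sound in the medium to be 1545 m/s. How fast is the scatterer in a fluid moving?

0.40 m/s

Double Doppler shift off a moving reflector: f₂ = f₀ · (v + u)/(v − u) (u > 0 toward emitter).
Rearranging, u = v · (f₂ − f₀)/(f₂ + f₀) = 1545 × -0.000963/3.719037 ≈ -0.40 m/s.
So the scatterer in a fluid is moving at 0.40 m/s away from the emitter.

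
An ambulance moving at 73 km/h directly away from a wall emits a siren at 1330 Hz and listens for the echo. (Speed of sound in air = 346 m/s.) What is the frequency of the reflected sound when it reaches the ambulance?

1183 Hz

73 km/h = 20.28 m/s.
The wall receives the sound from a moving source: f₁ = f₀ · v/(v + v_e) = 1330 × 346/366.28 ≈ 1256 Hz.
On the return leg the ambulance is a moving observer: f₂ = f₁ · (v − v_e)/v = 1256 × 325.72/346 ≈ 1183 Hz.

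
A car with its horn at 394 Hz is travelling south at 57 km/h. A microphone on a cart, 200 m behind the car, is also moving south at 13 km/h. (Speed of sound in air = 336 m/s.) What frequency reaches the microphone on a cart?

57 km/h = 15.83 m/s; 13 km/h = 3.611 m/s.
The microphone on a cart is behind, so the car is moving away from it while the microphone on a cart is moving toward the car.
General Doppler shift: f' = f · (v + v_o)/(v + v_s).
f' = 394 × (336 + 3.611)/(336 + 15.83) = 394 × 339.61/351.83 ≈ 380 Hz.

380 Hz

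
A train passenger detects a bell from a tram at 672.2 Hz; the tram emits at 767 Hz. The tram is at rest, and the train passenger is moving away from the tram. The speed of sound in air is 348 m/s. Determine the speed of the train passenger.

f' = f · (v − v_o)/v ⇒ v_o = v · |f'/f − 1|.
v_o = 348 × |672.2/767 − 1| = 348 × 0.1236 ≈ 43 m/s.

43 m/s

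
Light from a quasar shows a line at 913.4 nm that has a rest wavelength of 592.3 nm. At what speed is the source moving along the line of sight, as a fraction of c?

λ'/λ₀ = 1.5421 > 1 (redshift), so the source is receding.
λ'/λ₀ = √((1 + β)/(1 − β)) for a receding source ⇒ β = (r² − 1)/(r² + 1) with r = λ'/λ₀.
β = (2.3781 − 1)/(2.3781 + 1) ≈ 0.408.

0.408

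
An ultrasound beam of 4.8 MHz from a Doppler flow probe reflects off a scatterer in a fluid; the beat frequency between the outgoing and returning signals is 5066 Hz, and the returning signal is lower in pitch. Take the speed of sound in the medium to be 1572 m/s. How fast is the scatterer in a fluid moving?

Double Doppler shift off a moving reflector: f₂ = f₀ · (v + u)/(v − u) (u > 0 toward emitter).
Returning signal is lower, so f₂ = f₀ − Δf = 4800000 − 5066 = 4794934 Hz.
Rearranging, u = v · (f₂ − f₀)/(f₂ + f₀) = 1572 × -5066/9594934 ≈ -0.83 m/s.
So the scatterer in a fluid is moving at 0.83 m/s away from the emitter.

0.83 m/s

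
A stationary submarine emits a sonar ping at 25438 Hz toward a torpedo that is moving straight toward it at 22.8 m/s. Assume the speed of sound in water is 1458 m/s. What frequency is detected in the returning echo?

The torpedo first receives the wave as a moving observer: f₁ = f₀ · (v + u)/v = 25438 × (1458 + 22.8)/1458 ≈ 25836 Hz.
On reflection it acts as a source moving toward the stationary detector: f₂ = f₁ · v/(v − u) = 25836 × 1458/1435.2 ≈ 26246 Hz.
Equivalently f₂ = f₀ · (v + u)/(v − u).

26246 Hz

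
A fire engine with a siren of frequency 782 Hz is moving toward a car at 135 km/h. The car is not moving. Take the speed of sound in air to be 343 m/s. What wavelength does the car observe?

135 km/h = 37.5 m/s.
With the source moving toward a stationary observer, f' = f · v/(v − v_s).
f' = 782 × 343/(343 − 37.5) ≈ 878 Hz.
λ' = v/f' = 343/877.99 ≈ 39.1 cm.

39.1 cm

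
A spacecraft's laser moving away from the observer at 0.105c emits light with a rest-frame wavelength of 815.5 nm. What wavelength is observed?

Relativistic Doppler for wavelength: λ' = λ₀ · √((1 + β)/(1 − β)).
λ' = 815.5 × √(1.1050/0.8950) = 815.5 × 1.11114 ≈ 906.1 nm.

906.1 nm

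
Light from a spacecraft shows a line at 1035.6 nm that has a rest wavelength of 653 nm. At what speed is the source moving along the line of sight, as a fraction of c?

λ'/λ₀ = 1.5859 > 1 (redshift), so the source is receding.
λ'/λ₀ = √((1 + β)/(1 − β)) for a receding source ⇒ β = (r² − 1)/(r² + 1) with r = λ'/λ₀.
β = (2.5151 − 1)/(2.5151 + 1) ≈ 0.431.

0.431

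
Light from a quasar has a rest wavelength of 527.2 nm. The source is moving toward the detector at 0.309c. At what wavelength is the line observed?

383.0 nm

Relativistic Doppler for wavelength: λ' = λ₀ · √((1 − β)/(1 + β)).
λ' = 527.2 × √(0.6910/1.3090) = 527.2 × 0.72656 ≈ 383.0 nm.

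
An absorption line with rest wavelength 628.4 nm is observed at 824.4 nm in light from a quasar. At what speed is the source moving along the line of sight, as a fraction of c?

λ'/λ₀ = 1.3119 > 1 (redshift), so the source is receding.
λ'/λ₀ = √((1 + β)/(1 − β)) for a receding source ⇒ β = (r² − 1)/(r² + 1) with r = λ'/λ₀.
β = (1.7211 − 1)/(1.7211 + 1) ≈ 0.265.

0.265c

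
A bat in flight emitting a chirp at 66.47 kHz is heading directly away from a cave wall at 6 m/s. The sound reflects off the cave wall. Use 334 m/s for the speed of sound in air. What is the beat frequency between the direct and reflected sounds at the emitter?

The cave wall receives the sound from a moving source: f₁ = f₀ · v/(v + v_e) = 66.47 × 334/340 ≈ 65.30 kHz.
On the return leg the bat in flight is a moving observer: f₂ = f₁ · (v − v_e)/v = 65.30 × 328/334 ≈ 64.12 kHz.
Equivalently f₂ = f₀ · (v − v_e)/(v + v_e).
Beat against the emitted tone (with f₀ = 66470 Hz): |f₂ − f₀| = 2v_e·f₀/(v + v_e) = 2 × 6 × 66470/340 ≈ 2346 Hz.

2346 Hz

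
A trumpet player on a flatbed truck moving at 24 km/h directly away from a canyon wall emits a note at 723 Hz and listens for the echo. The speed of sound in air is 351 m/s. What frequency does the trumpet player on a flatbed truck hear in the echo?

24 km/h = 6.667 m/s.
The canyon wall receives the sound from a moving source: f₁ = f₀ · v/(v + v_e) = 723 × 351/357.67 ≈ 710 Hz.
On the return leg the trumpet player on a flatbed truck is a moving observer: f₂ = f₁ · (v − v_e)/v = 710 × 344.33/351 ≈ 696 Hz.

696 Hz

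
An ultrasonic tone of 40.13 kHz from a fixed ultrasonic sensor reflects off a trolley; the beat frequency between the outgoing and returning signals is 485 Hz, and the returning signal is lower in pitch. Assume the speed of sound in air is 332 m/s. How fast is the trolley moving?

2.02 m/s

Double Doppler shift off a moving reflector: f₂ = f₀ · (v + u)/(v − u) (u > 0 toward emitter).
Returning signal is lower, so f₂ = f₀ − Δf = 40130 − 485 = 39645 Hz.
Rearranging, u = v · (f₂ − f₀)/(f₂ + f₀) = 332 × -485/79775 ≈ -2.02 m/s.
So the trolley is moving at 2.02 m/s away from the emitter.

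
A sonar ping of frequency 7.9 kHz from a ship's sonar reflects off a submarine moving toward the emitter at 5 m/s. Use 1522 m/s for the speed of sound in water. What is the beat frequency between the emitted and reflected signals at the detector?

52.1 Hz

The submarine first receives the wave as a moving observer: f₁ = f₀ · (v + u)/v = 7.9 × (1522 + 5)/1522 ≈ 7.9260 kHz.
On reflection it acts as a source moving toward the stationary detector: f₂ = f₁ · v/(v − u) = 7.9260 × 1522/1517 ≈ 7.9521 kHz.
Equivalently f₂ = f₀ · (v + u)/(v − u).
Beat frequency (with f₀ = 7900 Hz): |f₂ − f₀| = 2u·f₀/(v − u) = 2 × 5 × 7900/1517 ≈ 52.1 Hz.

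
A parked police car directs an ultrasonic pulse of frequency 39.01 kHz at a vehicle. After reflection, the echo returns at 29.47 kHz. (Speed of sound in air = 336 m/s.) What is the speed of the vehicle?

47 m/s

Double Doppler shift off a moving reflector: f₂ = f₀ · (v + u)/(v − u) (u > 0 toward emitter).
Rearranging, u = v · (f₂ − f₀)/(f₂ + f₀) = 336 × -9.54/68.48 ≈ -47 m/s.
So the vehicle is moving at 47 m/s away from the emitter.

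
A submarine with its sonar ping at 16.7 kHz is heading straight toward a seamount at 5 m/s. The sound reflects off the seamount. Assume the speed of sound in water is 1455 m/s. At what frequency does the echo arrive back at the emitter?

The seamount receives the sound from a moving source: f₁ = f₀ · v/(v − v_e) = 16.7 × 1455/1450 ≈ 16.76 kHz.
On the return leg the submarine is a moving observer: f₂ = f₁ · (v + v_e)/v = 16.76 × 1460/1455 ≈ 16.82 kHz.

16.82 kHz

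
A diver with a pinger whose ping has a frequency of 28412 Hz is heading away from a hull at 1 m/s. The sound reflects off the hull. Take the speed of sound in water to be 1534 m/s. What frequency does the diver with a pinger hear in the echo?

28375 Hz

The hull receives the sound from a moving source: f₁ = f₀ · v/(v + v_e) = 28412 × 1534/1535 ≈ 28393 Hz.
On the return leg the diver with a pinger is a moving observer: f₂ = f₁ · (v − v_e)/v = 28393 × 1533/1534 ≈ 28375 Hz.
Equivalently f₂ = f₀ · (v − v_e)/(v + v_e).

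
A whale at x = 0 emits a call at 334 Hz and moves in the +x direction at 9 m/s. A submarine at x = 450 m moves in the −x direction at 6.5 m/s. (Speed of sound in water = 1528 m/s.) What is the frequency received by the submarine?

337 Hz

The observer lies on the +x side, so the source is heading toward the observer and the observer is heading toward the source.
Both move, so f' = f · (v + v_o)/(v − v_s).
f' = 334 × (1528 + 6.5)/(1528 − 9) = 334 × 1534.5/1519 ≈ 337 Hz.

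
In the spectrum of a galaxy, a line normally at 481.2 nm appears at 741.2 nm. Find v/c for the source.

λ'/λ₀ = 1.5403 > 1 (redshift), so the source is receding.
λ'/λ₀ = √((1 + β)/(1 − β)) for a receding source ⇒ β = (r² − 1)/(r² + 1) with r = λ'/λ₀.
β = (2.3726 − 1)/(2.3726 + 1) ≈ 0.407.

0.407c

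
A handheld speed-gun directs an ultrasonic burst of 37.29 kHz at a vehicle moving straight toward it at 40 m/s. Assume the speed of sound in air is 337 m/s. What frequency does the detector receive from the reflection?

The vehicle first receives the wave as a moving observer: f₁ = f₀ · (v + u)/v = 37.29 × (337 + 40)/337 ≈ 41.7 kHz.
The reflection then acts as a moving source: f₂ = f₁ · v/(v − u) ≈ 47.3 kHz.
Equivalently f₂ = f₀ · (v + u)/(v − u).

47.3 kHz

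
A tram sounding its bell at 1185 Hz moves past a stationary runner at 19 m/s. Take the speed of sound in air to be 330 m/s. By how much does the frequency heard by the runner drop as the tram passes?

137 Hz

Approaching: f₁ = f · v/(v − v_s) = 1185 × 330/311 ≈ 1257 Hz.
Receding: f₂ = f · v/(v + v_s) = 1185 × 330/349 ≈ 1120 Hz.
Drop: f₁ − f₂ = 2f·v·v_s/(v² − v_s²) = 2 × 1185 × 330 × 19/(330² − 19²) ≈ 137 Hz.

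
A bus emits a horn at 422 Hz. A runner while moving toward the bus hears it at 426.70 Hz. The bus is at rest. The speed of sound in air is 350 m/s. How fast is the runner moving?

f' = f · (v + v_o)/v ⇒ v_o = v · |f'/f − 1|.
v_o = 350 × |426.70/422 − 1| = 350 × 0.01114 ≈ 3.9 m/s.

3.9 m/s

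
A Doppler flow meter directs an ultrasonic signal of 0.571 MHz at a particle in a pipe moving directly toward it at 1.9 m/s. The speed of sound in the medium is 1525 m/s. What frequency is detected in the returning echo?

At the particle in a pipe (a moving observer), f₁ = f₀ · (v + u)/v = 0.571 × 1526.9/1525 ≈ 0.5717 MHz.
On reflection it acts as a source moving toward the stationary detector: f₂ = f₁ · v/(v − u) = 0.5717 × 1525/1523.1 ≈ 0.5724 MHz.
Equivalently f₂ = f₀ · (v + u)/(v − u).

0.5724 MHz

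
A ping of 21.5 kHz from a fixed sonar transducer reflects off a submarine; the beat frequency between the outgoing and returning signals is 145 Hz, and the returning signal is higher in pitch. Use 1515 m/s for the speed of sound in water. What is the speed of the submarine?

Double Doppler shift off a moving reflector: f₂ = f₀ · (v + u)/(v − u) (u > 0 toward emitter).
Returning signal is higher, so f₂ = f₀ + Δf = 21500 + 145 = 21645 Hz.
Rearranging, u = v · (f₂ − f₀)/(f₂ + f₀) = 1515 × 145/43145 ≈ 5.1 m/s.
So the submarine is moving at 5.1 m/s toward the emitter.

5.1 m/s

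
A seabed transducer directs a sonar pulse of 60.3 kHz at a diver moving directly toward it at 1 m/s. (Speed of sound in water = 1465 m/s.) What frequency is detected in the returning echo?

The diver first receives the wave as a moving observer: f₁ = f₀ · (v + u)/v = 60.3 × (1465 + 1)/1465 ≈ 60.3 kHz.
On reflection it acts as a source moving toward the stationary detector: f₂ = f₁ · v/(v − u) = 60.3 × 1465/1464 ≈ 60.4 kHz.
Equivalently f₂ = f₀ · (v + u)/(v − u).

60.4 kHz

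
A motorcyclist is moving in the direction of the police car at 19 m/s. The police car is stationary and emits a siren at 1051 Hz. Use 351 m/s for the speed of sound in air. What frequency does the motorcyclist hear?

1108 Hz

Only the observer moves, toward the source, so f' = f · (v + v_o)/v.
f' = 1051 × (351 + 19)/351 = 1051 × 370/351 ≈ 1108 Hz.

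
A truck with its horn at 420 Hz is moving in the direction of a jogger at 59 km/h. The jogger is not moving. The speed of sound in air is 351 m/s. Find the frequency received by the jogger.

59 km/h = 16.39 m/s.
With the source moving toward a stationary observer, f' = f · v/(v − v_s).
f' = 420 × 351/(351 − 16.39) = 420 × 351/334.6 ≈ 441 Hz.

441 Hz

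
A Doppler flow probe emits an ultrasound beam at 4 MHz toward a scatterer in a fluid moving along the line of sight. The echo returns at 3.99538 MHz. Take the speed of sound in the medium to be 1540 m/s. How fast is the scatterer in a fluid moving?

Double Doppler shift off a moving reflector: f₂ = f₀ · (v + u)/(v − u) (u > 0 toward emitter).
Rearranging, u = v · (f₂ − f₀)/(f₂ + f₀) = 1540 × -0.00462/7.99538 ≈ -0.89 m/s.
So the scatterer in a fluid is moving at 0.89 m/s away from the emitter.

0.89 m/s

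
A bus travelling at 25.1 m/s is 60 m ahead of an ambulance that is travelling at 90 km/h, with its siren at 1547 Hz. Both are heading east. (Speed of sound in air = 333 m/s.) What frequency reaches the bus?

90 km/h = 25 m/s.
The bus is ahead, so the ambulance is moving toward it while the bus is moving away from the ambulance.
General Doppler shift: f' = f · (v − v_o)/(v − v_s).
f' = 1547 × (333 − 25.1)/(333 − 25) = 1547 × 307.9/308 ≈ 1546 Hz.

1546 Hz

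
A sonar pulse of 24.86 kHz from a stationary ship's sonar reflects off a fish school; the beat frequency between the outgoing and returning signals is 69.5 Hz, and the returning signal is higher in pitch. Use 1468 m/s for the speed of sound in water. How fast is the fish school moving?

Double Doppler shift off a moving reflector: f₂ = f₀ · (v + u)/(v − u) (u > 0 toward emitter).
Returning signal is higher, so f₂ = f₀ + Δf = 24860 + 69.5 = 24929.5 Hz.
Rearranging, u = v · (f₂ − f₀)/(f₂ + f₀) = 1468 × 69.5/49789.5 ≈ 2.05 m/s.
So the fish school is moving at 2.05 m/s toward the emitter.

2.05 m/s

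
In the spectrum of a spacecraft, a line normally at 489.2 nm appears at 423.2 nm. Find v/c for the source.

λ'/λ₀ = 0.8651 < 1 (blueshift), so the source is approaching.
λ'/λ₀ = √((1 − β)/(1 + β)) for an approaching source ⇒ β = (1 − r²)/(1 + r²) with r = λ'/λ₀.
β = (1 − 0.7484)/(1 + 0.7484) ≈ 0.144.

0.144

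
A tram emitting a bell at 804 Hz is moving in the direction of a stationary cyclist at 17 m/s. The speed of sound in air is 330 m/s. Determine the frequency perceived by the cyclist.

Only the source moves, toward the listener, so f' = f · v/(v − v_s).
f' = 804 × 330/(330 − 17) = 804 × 330/313 ≈ 848 Hz.

848 Hz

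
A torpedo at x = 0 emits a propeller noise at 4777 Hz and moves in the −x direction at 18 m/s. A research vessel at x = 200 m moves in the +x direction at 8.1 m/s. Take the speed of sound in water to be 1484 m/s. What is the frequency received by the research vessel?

The observer lies on the +x side, so the source is heading away from the observer and the observer is heading away from the source.
With source receding and observer receding, f' = f · (v − v_o)/(v + v_s).
f' = 4777 × (1484 − 8.1)/(1484 + 18) = 4777 × 1475.9/1502 ≈ 4694 Hz.

4694 Hz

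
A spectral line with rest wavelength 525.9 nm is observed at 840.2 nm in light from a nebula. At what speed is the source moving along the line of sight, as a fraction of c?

λ'/λ₀ = 1.5976 > 1 (redshift), so the source is receding.
λ'/λ₀ = √((1 + β)/(1 − β)) for a receding source ⇒ β = (r² − 1)/(r² + 1) with r = λ'/λ₀.
β = (2.5525 − 1)/(2.5525 + 1) ≈ 0.437.

0.437c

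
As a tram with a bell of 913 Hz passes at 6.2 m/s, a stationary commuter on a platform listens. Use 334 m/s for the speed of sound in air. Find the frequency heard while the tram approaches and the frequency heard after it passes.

Approaching: f₁ = f · v/(v − v_s) = 913 × 334/327.8 ≈ 930 Hz.
Receding: f₂ = f · v/(v + v_s) = 913 × 334/340.2 ≈ 896 Hz.

930 Hz approaching; 896 Hz receding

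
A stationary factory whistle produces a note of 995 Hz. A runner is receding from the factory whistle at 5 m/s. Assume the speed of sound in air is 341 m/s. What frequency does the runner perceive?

980 Hz

Only the observer moves, away from the source, so f' = f · (v − v_o)/v.
f' = 995 × (341 − 5)/341 = 995 × 336/341 ≈ 980 Hz.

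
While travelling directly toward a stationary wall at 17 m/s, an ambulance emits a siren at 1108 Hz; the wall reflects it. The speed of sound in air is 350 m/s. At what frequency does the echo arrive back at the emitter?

The wall receives the sound from a moving source: f₁ = f₀ · v/(v − v_e) = 1108 × 350/333 ≈ 1165 Hz.
On the return leg the ambulance is a moving observer: f₂ = f₁ · (v + v_e)/v = 1165 × 367/350 ≈ 1221 Hz.
Equivalently f₂ = f₀ · (v + v_e)/(v − v_e).

1221 Hz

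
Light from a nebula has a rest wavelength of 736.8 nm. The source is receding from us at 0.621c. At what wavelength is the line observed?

1523.8 nm

Relativistic Doppler for wavelength: λ' = λ₀ · √((1 + β)/(1 − β)).
λ' = 736.8 × √(1.6210/0.3790) = 736.8 × 2.06810 ≈ 1523.8 nm.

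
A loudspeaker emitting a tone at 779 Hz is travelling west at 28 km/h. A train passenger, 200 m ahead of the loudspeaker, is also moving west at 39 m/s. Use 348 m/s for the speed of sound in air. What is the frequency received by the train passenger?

708 Hz

28 km/h = 7.778 m/s.
The train passenger is ahead, so the loudspeaker is moving toward it while the train passenger is moving away from the loudspeaker.
Both move, so f' = f · (v − v_o)/(v − v_s).
f' = 779 × (348 − 39)/(348 − 7.778) = 779 × 309/340.22 ≈ 708 Hz.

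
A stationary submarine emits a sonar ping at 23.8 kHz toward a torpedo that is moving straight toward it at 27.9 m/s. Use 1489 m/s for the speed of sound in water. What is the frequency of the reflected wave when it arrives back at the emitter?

24.7 kHz

The torpedo first receives the wave as a moving observer: f₁ = f₀ · (v + u)/v = 23.8 × (1489 + 27.9)/1489 ≈ 24.2 kHz.
The reflection then acts as a moving source: f₂ = f₁ · v/(v − u) ≈ 24.7 kHz.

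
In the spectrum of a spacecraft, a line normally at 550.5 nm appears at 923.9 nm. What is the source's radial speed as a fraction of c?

λ'/λ₀ = 1.6783 > 1 (redshift), so the source is receding.
λ'/λ₀ = √((1 + β)/(1 − β)) for a receding source ⇒ β = (r² − 1)/(r² + 1) with r = λ'/λ₀.
β = (2.8167 − 1)/(2.8167 + 1) ≈ 0.476.

0.476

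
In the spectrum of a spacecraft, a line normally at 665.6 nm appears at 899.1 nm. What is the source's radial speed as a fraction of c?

0.292

λ'/λ₀ = 1.3508 > 1 (redshift), so the source is receding.
λ'/λ₀ = √((1 + β)/(1 − β)) for a receding source ⇒ β = (r² − 1)/(r² + 1) with r = λ'/λ₀.
β = (1.8247 − 1)/(1.8247 + 1) ≈ 0.292.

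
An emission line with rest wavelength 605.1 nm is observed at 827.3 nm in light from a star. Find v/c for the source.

0.303c

λ'/λ₀ = 1.3672 > 1 (redshift), so the source is receding.
λ'/λ₀ = √((1 + β)/(1 − β)) for a receding source ⇒ β = (r² − 1)/(r² + 1) with r = λ'/λ₀.
β = (1.8693 − 1)/(1.8693 + 1) ≈ 0.303.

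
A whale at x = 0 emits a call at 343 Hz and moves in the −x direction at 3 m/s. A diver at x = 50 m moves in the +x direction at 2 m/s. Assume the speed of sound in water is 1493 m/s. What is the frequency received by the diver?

The observer lies on the +x side, so the source is heading away from the observer and the observer is heading away from the source.
General Doppler shift: f' = f · (v − v_o)/(v + v_s).
f' = 343 × (1493 − 2)/(1493 + 3) = 343 × 1491/1496 ≈ 342 Hz.

342 Hz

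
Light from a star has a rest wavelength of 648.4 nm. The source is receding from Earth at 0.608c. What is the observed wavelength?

Relativistic Doppler for wavelength: λ' = λ₀ · √((1 + β)/(1 − β)).
λ' = 648.4 × √(1.6080/0.3920) = 648.4 × 2.02535 ≈ 1313.2 nm.

1313.2 nm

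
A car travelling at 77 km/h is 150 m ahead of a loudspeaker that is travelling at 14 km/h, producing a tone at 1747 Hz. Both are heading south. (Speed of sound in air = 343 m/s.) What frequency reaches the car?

14 km/h = 3.889 m/s; 77 km/h = 21.39 m/s.
The car is ahead, so the loudspeaker is moving toward it while the car is moving away from the loudspeaker.
General Doppler shift: f' = f · (v − v_o)/(v − v_s).
f' = 1747 × (343 − 21.39)/(343 − 3.889) = 1747 × 321.61/339.11 ≈ 1657 Hz.

1657 Hz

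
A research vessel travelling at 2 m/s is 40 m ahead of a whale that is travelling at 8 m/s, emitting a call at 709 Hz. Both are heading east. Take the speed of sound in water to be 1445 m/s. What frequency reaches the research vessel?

The research vessel is ahead, so the whale is moving toward it while the research vessel is moving away from the whale.
With source approaching and observer receding, f' = f · (v − v_o)/(v − v_s).
f' = 709 × (1445 − 2)/(1445 − 8) = 709 × 1443/1437 ≈ 712 Hz.

712 Hz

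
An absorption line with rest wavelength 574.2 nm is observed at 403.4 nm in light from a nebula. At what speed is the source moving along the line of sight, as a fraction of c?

0.339c

λ'/λ₀ = 0.7025 < 1 (blueshift), so the source is approaching.
λ'/λ₀ = √((1 − β)/(1 + β)) for an approaching source ⇒ β = (1 − r²)/(1 + r²) with r = λ'/λ₀.
β = (1 − 0.4936)/(1 + 0.4936) ≈ 0.339.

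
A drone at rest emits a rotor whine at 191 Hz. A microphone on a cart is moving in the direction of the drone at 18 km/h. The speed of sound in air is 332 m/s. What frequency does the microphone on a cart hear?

194 Hz

18 km/h = 5 m/s.
Only the observer moves, toward the source, so f' = f · (v + v_o)/v.
f' = 191 × (332 + 5)/332 = 191 × 337/332 ≈ 194 Hz.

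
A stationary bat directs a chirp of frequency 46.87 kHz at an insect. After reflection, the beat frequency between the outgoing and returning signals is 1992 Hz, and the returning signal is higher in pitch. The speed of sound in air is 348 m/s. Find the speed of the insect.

Double Doppler shift off a moving reflector: f₂ = f₀ · (v + u)/(v − u) (u > 0 toward emitter).
Returning signal is higher, so f₂ = f₀ + Δf = 46870 + 1992 = 48862 Hz.
Rearranging, u = v · (f₂ − f₀)/(f₂ + f₀) = 348 × 1992/95732 ≈ 7.2 m/s.
So the insect is moving at 7.2 m/s toward the emitter.

7.2 m/s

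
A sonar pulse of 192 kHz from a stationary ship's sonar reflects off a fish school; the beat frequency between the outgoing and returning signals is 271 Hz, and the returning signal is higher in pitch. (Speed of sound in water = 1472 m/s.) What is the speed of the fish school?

Double Doppler shift off a moving reflector: f₂ = f₀ · (v + u)/(v − u) (u > 0 toward emitter).
Returning signal is higher, so f₂ = f₀ + Δf = 192000 + 271 = 192271 Hz.
Rearranging, u = v · (f₂ − f₀)/(f₂ + f₀) = 1472 × 271/384271 ≈ 1.04 m/s.
So the fish school is moving at 1.04 m/s toward the emitter.

1.04 m/s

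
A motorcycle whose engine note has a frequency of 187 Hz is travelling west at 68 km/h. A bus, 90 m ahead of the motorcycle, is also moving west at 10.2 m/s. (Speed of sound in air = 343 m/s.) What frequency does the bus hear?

192 Hz

68 km/h = 18.89 m/s.
The bus is ahead, so the motorcycle is moving toward it while the bus is moving away from the motorcycle.
General Doppler shift: f' = f · (v − v_o)/(v − v_s).
f' = 187 × (343 − 10.2)/(343 − 18.89) = 187 × 332.8/324.11 ≈ 192 Hz.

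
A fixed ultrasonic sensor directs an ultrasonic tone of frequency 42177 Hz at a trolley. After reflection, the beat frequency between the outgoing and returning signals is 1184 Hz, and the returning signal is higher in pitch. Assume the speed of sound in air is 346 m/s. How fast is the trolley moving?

Double Doppler shift off a moving reflector: f₂ = f₀ · (v + u)/(v − u) (u > 0 toward emitter).
Returning signal is higher, so f₂ = f₀ + Δf = 42177 + 1184 = 43361 Hz.
Rearranging, u = v · (f₂ − f₀)/(f₂ + f₀) = 346 × 1184/85538 ≈ 4.8 m/s.
So the trolley is moving at 4.8 m/s toward the emitter.

4.8 m/s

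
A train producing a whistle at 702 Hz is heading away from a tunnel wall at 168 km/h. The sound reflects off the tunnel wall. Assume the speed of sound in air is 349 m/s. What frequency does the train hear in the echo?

536 Hz

168 km/h = 46.67 m/s.
The tunnel wall receives the sound from a moving source: f₁ = f₀ · v/(v + v_e) = 702 × 349/395.67 ≈ 619 Hz.
On the return leg the train is a moving observer: f₂ = f₁ · (v − v_e)/v = 619 × 302.33/349 ≈ 536 Hz.
Equivalently f₂ = f₀ · (v − v_e)/(v + v_e).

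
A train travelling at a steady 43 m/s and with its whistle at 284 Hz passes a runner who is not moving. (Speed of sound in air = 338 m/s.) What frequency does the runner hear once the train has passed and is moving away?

Receding: f₂ = f · v/(v + v_s) = 284 × 338/381 ≈ 252 Hz.

252 Hz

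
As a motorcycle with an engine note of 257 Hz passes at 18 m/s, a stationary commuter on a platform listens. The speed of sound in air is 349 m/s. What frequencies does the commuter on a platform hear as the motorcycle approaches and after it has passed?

271 Hz approaching; 244 Hz receding

Approaching: f₁ = f · v/(v − v_s) = 257 × 349/331 ≈ 271 Hz.
Receding: f₂ = f · v/(v + v_s) = 257 × 349/367 ≈ 244 Hz.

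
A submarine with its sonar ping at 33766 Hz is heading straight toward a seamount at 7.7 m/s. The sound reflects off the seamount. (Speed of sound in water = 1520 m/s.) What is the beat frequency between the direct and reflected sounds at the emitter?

The seamount receives the sound from a moving source: f₁ = f₀ · v/(v − v_e) = 33766 × 1520/1512.3 ≈ 33938 Hz.
On the return leg the submarine is a moving observer: f₂ = f₁ · (v + v_e)/v = 33938 × 1527.7/1520 ≈ 34110 Hz.
Equivalently f₂ = f₀ · (v + v_e)/(v − v_e).
Beat against the emitted tone: |f₂ − f₀| = 2v_e·f₀/(v − v_e) = 2 × 7.7 × 33766/1512.3 ≈ 344 Hz.

344 Hz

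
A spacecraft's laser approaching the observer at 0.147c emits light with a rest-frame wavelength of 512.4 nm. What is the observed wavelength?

Relativistic Doppler for wavelength: λ' = λ₀ · √((1 − β)/(1 + β)).
λ' = 512.4 × √(0.8530/1.1470) = 512.4 × 0.86237 ≈ 441.9 nm.

441.9 nm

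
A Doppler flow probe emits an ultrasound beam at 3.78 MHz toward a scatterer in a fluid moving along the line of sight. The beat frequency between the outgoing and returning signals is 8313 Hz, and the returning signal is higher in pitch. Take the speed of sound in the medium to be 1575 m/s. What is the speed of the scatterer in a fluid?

Double Doppler shift off a moving reflector: f₂ = f₀ · (v + u)/(v − u) (u > 0 toward emitter).
Returning signal is higher, so f₂ = f₀ + Δf = 3780000 + 8313 = 3788313 Hz.
Rearranging, u = v · (f₂ − f₀)/(f₂ + f₀) = 1575 × 8313/7568313 ≈ 1.73 m/s.
So the scatterer in a fluid is moving at 1.73 m/s toward the emitter.

1.73 m/s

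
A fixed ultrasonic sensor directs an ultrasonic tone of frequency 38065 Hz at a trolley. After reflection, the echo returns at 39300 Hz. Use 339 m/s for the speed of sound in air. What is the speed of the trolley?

5.4 m/s

Double Doppler shift off a moving reflector: f₂ = f₀ · (v + u)/(v − u) (u > 0 toward emitter).
Rearranging, u = v · (f₂ − f₀)/(f₂ + f₀) = 339 × 1235/77365 ≈ 5.4 m/s.
So the trolley is moving at 5.4 m/s toward the emitter.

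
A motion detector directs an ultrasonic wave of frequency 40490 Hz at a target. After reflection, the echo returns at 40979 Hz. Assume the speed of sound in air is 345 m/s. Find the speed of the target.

2.07 m/s

Double Doppler shift off a moving reflector: f₂ = f₀ · (v + u)/(v − u) (u > 0 toward emitter).
Rearranging, u = v · (f₂ − f₀)/(f₂ + f₀) = 345 × 489/81469 ≈ 2.07 m/s.
So the target is moving at 2.07 m/s toward the emitter.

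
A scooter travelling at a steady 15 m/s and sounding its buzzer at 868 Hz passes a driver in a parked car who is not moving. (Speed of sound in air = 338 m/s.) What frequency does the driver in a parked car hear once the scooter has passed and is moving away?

Receding: f₂ = f · v/(v + v_s) = 868 × 338/353 ≈ 831 Hz.

831 Hz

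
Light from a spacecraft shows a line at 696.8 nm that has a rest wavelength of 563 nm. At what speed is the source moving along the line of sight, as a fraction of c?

0.210

λ'/λ₀ = 1.2377 > 1 (redshift), so the source is receding.
λ'/λ₀ = √((1 + β)/(1 − β)) for a receding source ⇒ β = (r² − 1)/(r² + 1) with r = λ'/λ₀.
β = (1.5318 − 1)/(1.5318 + 1) ≈ 0.210.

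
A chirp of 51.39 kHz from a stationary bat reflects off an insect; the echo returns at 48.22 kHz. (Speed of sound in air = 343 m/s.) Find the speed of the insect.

10.9 m/s

Double Doppler shift off a moving reflector: f₂ = f₀ · (v + u)/(v − u) (u > 0 toward emitter).
Rearranging, u = v · (f₂ − f₀)/(f₂ + f₀) = 343 × -3.17/99.61 ≈ -10.9 m/s.
So the insect is moving at 10.9 m/s away from the emitter.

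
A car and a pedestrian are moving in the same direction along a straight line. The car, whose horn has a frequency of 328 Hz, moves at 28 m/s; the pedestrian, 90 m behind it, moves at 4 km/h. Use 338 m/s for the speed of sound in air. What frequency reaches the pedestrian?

4 km/h = 1.111 m/s.
The pedestrian is behind, so the car is moving away from it while the pedestrian is moving toward the car.
Both move, so f' = f · (v + v_o)/(v + v_s).
f' = 328 × (338 + 1.111)/(338 + 28) = 328 × 339.11/366 ≈ 304 Hz.

304 Hz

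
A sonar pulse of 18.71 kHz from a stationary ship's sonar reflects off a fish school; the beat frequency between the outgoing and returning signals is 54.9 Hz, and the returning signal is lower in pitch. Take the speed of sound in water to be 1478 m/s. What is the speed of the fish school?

2.17 m/s

Double Doppler shift off a moving reflector: f₂ = f₀ · (v + u)/(v − u) (u > 0 toward emitter).
Returning signal is lower, so f₂ = f₀ − Δf = 18710 − 54.9 = 18655.1 Hz.
Rearranging, u = v · (f₂ − f₀)/(f₂ + f₀) = 1478 × -54.9/37365.1 ≈ -2.17 m/s.
So the fish school is moving at 2.17 m/s away from the emitter.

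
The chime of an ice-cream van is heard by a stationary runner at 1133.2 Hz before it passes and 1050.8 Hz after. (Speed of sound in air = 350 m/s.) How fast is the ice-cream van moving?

f₁/f₂ = (v + v_s)/(v − v_s), so v_s = v · (f₁ − f₂)/(f₁ + f₂).
v_s = 350 × (1133.2 − 1050.8)/(1133.2 + 1050.8) = 350 × 82.4/2184.0 ≈ 13.2 m/s.

13.2 m/s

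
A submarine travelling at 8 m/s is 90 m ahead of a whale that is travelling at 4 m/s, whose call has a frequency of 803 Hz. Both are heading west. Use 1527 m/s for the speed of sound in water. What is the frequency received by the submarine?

The submarine is ahead, so the whale is moving toward it while the submarine is moving away from the whale.
Both move, so f' = f · (v − v_o)/(v − v_s).
f' = 803 × (1527 − 8)/(1527 − 4) = 803 × 1519/1523 ≈ 801 Hz.

801 Hz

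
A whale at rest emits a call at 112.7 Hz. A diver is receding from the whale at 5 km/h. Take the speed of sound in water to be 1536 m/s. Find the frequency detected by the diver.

113 Hz

5 km/h = 1.389 m/s.
Only the observer moves, away from the source, so f' = f · (v − v_o)/v.
f' = 112.7 × (1536 − 1.389)/1536 = 112.7 × 1534.6/1536 ≈ 113 Hz.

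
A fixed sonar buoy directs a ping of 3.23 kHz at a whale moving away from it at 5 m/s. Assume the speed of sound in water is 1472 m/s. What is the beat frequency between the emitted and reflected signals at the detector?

21.9 Hz

The whale first receives the wave as a moving observer: f₁ = f₀ · (v − u)/v = 3.23 × (1472 − 5)/1472 ≈ 3.2190 kHz.
The reflection then acts as a moving source: f₂ = f₁ · v/(v + u) ≈ 3.2081 kHz.
Beat frequency (with f₀ = 3230 Hz): |f₂ − f₀| = 2u·f₀/(v + u) = 2 × 5 × 3230/1477 ≈ 21.9 Hz.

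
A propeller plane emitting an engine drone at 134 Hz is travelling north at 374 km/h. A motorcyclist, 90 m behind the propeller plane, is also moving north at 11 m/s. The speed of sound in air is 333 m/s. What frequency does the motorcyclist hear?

106 Hz

374 km/h = 103.9 m/s.
The motorcyclist is behind, so the propeller plane is moving away from it while the motorcyclist is moving toward the propeller plane.
With source receding and observer approaching, f' = f · (v + v_o)/(v + v_s).
f' = 134 × (333 + 11)/(333 + 103.9) = 134 × 344/436.89 ≈ 106 Hz.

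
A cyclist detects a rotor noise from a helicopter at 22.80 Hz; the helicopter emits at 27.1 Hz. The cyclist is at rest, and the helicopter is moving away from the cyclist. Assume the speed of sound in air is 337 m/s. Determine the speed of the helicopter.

64 m/s

f' = f · v/(v + v_s) ⇒ v_s = v · |1 − f/f'|.
v_s = 337 × |1 − 27.1/22.80| = 337 × 0.1886 ≈ 64 m/s.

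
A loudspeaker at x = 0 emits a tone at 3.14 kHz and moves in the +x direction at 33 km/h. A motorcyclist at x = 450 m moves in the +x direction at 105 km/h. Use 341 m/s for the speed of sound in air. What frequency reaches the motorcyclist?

33 km/h = 9.167 m/s; 105 km/h = 29.17 m/s.
The observer lies on the +x side, so the source is heading toward the observer and the observer is heading away from the source.
Both move, so f' = f · (v − v_o)/(v − v_s).
f' = 3.14 × (341 − 29.17)/(341 − 9.167) = 3.14 × 311.83/331.83 ≈ 2.95 kHz.

2.95 kHz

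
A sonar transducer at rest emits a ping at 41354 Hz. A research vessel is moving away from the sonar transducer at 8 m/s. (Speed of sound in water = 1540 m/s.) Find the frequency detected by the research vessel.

41139 Hz

Moving observer, stationary source: f' = f · (v − v_o)/v.
f' = 41354 × (1540 − 8)/1540 = 41354 × 1532/1540 ≈ 41139 Hz.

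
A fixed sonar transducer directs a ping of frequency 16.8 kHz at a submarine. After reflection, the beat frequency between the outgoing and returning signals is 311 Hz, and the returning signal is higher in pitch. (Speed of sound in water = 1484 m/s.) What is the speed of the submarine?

13.6 m/s

Double Doppler shift off a moving reflector: f₂ = f₀ · (v + u)/(v − u) (u > 0 toward emitter).
Returning signal is higher, so f₂ = f₀ + Δf = 16800 + 311 = 17111 Hz.
Rearranging, u = v · (f₂ − f₀)/(f₂ + f₀) = 1484 × 311/33911 ≈ 13.6 m/s.
So the submarine is moving at 13.6 m/s toward the emitter.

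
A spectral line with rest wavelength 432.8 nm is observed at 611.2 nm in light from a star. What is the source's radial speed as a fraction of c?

λ'/λ₀ = 1.4122 > 1 (redshift), so the source is receding.
λ'/λ₀ = √((1 + β)/(1 − β)) for a receding source ⇒ β = (r² − 1)/(r² + 1) with r = λ'/λ₀.
β = (1.9943 − 1)/(1.9943 + 1) ≈ 0.332.

0.332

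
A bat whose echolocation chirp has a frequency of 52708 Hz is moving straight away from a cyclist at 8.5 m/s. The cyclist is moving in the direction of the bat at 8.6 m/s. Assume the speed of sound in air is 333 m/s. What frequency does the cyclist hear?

52723 Hz

Both move, so f' = f · (v + v_o)/(v + v_s).
f' = 52708 × (333 + 8.6)/(333 + 8.5) = 52708 × 341.6/341.5 ≈ 52723 Hz.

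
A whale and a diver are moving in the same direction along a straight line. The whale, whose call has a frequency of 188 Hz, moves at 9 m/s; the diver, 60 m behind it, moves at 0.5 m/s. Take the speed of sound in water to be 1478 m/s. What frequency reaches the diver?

The diver is behind, so the whale is moving away from it while the diver is moving toward the whale.
With source receding and observer approaching, f' = f · (v + v_o)/(v + v_s).
f' = 188 × (1478 + 0.5)/(1478 + 9) = 188 × 1478.5/1487 ≈ 187 Hz.

187 Hz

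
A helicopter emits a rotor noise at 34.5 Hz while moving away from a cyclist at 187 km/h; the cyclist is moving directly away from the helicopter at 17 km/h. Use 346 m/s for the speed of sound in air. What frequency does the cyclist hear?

187 km/h = 51.94 m/s; 17 km/h = 4.722 m/s.
With source receding and observer receding, f' = f · (v − v_o)/(v + v_s).
f' = 34.5 × (346 − 4.722)/(346 + 51.94) = 34.5 × 341.28/397.94 ≈ 29.6 Hz.

29.6 Hz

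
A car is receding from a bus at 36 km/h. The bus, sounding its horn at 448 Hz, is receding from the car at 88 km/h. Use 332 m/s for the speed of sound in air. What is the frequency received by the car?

88 km/h = 24.44 m/s; 36 km/h = 10 m/s.
General Doppler shift: f' = f · (v − v_o)/(v + v_s).
f' = 448 × (332 − 10)/(332 + 24.44) = 448 × 322/356.44 ≈ 405 Hz.

405 Hz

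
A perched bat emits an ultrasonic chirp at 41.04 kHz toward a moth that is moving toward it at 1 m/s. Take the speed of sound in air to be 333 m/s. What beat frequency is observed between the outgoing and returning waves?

247 Hz

The moth first receives the wave as a moving observer: f₁ = f₀ · (v + u)/v = 41.04 × (333 + 1)/333 ≈ 41.163 kHz.
The reflection then acts as a moving source: f₂ = f₁ · v/(v − u) ≈ 41.287 kHz.
Beat frequency (with f₀ = 41040 Hz): |f₂ − f₀| = 2u·f₀/(v − u) = 2 × 1 × 41040/332 ≈ 247 Hz.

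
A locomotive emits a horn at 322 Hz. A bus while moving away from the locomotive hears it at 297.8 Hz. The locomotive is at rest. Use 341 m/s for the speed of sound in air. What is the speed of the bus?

26 m/s

f' = f · (v − v_o)/v ⇒ v_o = v · |f'/f − 1|.
v_o = 341 × |297.8/322 − 1| = 341 × 0.07516 ≈ 26 m/s.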